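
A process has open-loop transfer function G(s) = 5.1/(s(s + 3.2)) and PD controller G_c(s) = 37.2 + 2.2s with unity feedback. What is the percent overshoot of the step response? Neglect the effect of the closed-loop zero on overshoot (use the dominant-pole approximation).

Forward path: (37.2 + 2.2s)·5.1/(s(s+3.2)). The closed-loop characteristic equation is s² + (3.2 + 5.1·2.2)s + 5.1·37.2 = 0.
That is s² + 14.42s + 189.7 = 0, so ω_n = 13.77 rad/s and ζ = 14.42/(2·13.77) = 0.5235.
%OS = 100·exp(−πζ/√(1−ζ²)) = 14.5%.

14.5%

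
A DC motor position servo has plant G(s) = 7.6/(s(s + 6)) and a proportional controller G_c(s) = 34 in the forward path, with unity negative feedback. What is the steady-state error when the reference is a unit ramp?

0.0232

The loop has one pole at the origin (type 1). Velocity error constant K_v = lim_{s→0} s·G_c(s)G(s) = 34·7.6/6 = 43.07.
Steady-state error to a unit ramp: e_ss = 1/K_v = 0.0232.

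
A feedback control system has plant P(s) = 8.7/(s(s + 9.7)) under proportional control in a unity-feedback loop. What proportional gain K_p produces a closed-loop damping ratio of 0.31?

Closed-loop characteristic equation: s² + 9.7s + K_p·8.7 = 0.
So ω_n = √(8.7K_p) and 2ζω_n = 9.7, giving ζ = 9.7/(2√(8.7K_p)).
Setting ζ = 0.31: √(8.7K_p) = 9.7/(2·0.31) = 15.65, so K_p = 244.8/8.7 = 28.1.

K_p = 28.1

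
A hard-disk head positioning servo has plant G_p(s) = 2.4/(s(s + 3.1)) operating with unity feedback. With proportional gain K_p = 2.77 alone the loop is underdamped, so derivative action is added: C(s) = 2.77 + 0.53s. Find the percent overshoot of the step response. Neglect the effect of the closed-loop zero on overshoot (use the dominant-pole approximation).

Forward path: (2.77 + 0.53s)·2.4/(s(s+3.1)). The closed-loop characteristic equation is s² + (3.1 + 2.4·0.53)s + 2.4·2.77 = 0.
That is s² + 4.372s + 6.648 = 0, so ω_n = 2.578 rad/s and ζ = 4.372/(2·2.578) = 0.8478.
%OS = 100·exp(−πζ/√(1−ζ²)) = 0.659%.

0.659%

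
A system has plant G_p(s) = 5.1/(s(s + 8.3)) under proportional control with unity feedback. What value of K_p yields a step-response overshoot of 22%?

K_p = 17.9

From %OS = 100·exp(−πζ/√(1−ζ²)) = 22%, ζ = −ln(0.22)/√(π²+ln²(0.22)) = 0.4342.
Characteristic equation s² + 8.3s + 5.1K_p = 0 gives ζ = 8.3/(2√(5.1K_p)).
Setting ζ = 0.4342: √(5.1K_p) = 8.3/(2·0.4342) = 9.559, so K_p = 91.37/5.1 = 17.9.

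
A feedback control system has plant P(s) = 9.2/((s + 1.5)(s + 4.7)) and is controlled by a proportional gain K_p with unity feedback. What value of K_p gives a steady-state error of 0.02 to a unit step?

For a type-0 loop with proportional control, e_ss = 1/(1 + K_p·P(0)).
P(0) = 1.305. Require 1/(1 + K_p·1.305) = 0.02, so 1 + 1.305·K_p = 50.
K_p = (50 − 1)/1.305 = 37.5.

K_p = 37.5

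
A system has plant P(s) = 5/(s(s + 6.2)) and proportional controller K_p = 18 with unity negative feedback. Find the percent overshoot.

33.7%

Closed-loop characteristic equation: s² + 6.2s + 90 = 0, so ω_n = 9.487 rad/s and ζ = 6.2/(2·9.487) = 0.3268.
%OS = 100·exp(−πζ/√(1−ζ²)) = 100·exp(−π·0.3268/√0.8932) = 33.7%.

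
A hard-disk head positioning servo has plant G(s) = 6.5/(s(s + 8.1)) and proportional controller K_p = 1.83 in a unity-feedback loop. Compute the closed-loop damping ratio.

With unity feedback the closed-loop characteristic equation is s² + 8.1s + 1.83·6.5 = s² + 8.1s + 11.89 = 0.
So ω_n² = 11.89 ⇒ ω_n = 3.449 rad/s, and ζ = 8.1/(2ω_n) = 1.17.

ζ = 1.17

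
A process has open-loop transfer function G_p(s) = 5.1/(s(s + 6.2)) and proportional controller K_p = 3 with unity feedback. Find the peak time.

T_p = 1.32 s

From 1 + K_pG_p(s) = 0: s² + 6.2s + 15.3 = 0 ⇒ ω_n = 3.912, ζ = 0.7925.
Damped frequency ω_d = ω_n√(1−ζ²) = 2.385 rad/s, so peak time T_p = π/ω_d = 1.32 s.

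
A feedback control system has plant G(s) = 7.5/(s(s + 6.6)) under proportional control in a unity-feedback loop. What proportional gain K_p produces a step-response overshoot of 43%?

From %OS = 100·exp(−πζ/√(1−ζ²)) = 43%, ζ = −ln(0.43)/√(π²+ln²(0.43)) = 0.2594.
Characteristic equation s² + 6.6s + 7.5K_p = 0 gives ζ = 6.6/(2√(7.5K_p)).
Setting ζ = 0.2594: √(7.5K_p) = 6.6/(2·0.2594) = 12.72, so K_p = 161.8/7.5 = 21.6.

K_p = 21.6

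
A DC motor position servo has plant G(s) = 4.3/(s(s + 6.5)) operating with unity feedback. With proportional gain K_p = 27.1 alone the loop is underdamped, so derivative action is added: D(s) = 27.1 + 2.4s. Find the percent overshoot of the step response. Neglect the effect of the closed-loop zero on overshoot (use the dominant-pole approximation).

Forward path: (27.1 + 2.4s)·4.3/(s(s+6.5)). The closed-loop characteristic equation is s² + (6.5 + 4.3·2.4)s + 4.3·27.1 = 0.
That is s² + 16.82s + 116.5 = 0, so ω_n = 10.79 rad/s and ζ = 16.82/(2·10.79) = 0.7791.
%OS = 100·exp(−πζ/√(1−ζ²)) = 2.02%.

2.02%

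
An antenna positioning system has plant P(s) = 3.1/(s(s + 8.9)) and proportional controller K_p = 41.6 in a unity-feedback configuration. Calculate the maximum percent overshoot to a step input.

The closed-loop denominator s² + 8.9s + 129 gives ω_n = √129 = 11.36 and ζ = 8.9/(2ω_n) = 0.3919.
%OS = 100·exp(−πζ/√(1−ζ²)) = 100·exp(−π·0.3919/√0.8464) = 26.2%.

26.2%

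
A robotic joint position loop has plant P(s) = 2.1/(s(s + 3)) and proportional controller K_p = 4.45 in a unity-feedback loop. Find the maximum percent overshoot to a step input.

17%

The closed-loop denominator s² + 3s + 9.345 gives ω_n = √9.345 = 3.057 and ζ = 3/(2ω_n) = 0.4907.
%OS = 100·exp(−πζ/√(1−ζ²)) = 100·exp(−π·0.4907/√0.7592) = 17%.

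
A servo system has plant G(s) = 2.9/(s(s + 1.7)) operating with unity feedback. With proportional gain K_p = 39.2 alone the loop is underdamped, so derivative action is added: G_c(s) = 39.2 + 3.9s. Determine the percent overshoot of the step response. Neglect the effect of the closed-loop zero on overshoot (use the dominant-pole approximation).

8.9%

Forward path: (39.2 + 3.9s)·2.9/(s(s+1.7)). The closed-loop characteristic equation is s² + (1.7 + 2.9·3.9)s + 2.9·39.2 = 0.
That is s² + 13.01s + 113.7 = 0, so ω_n = 10.66 rad/s and ζ = 13.01/(2·10.66) = 0.6101.
%OS = 100·exp(−πζ/√(1−ζ²)) = 8.9%.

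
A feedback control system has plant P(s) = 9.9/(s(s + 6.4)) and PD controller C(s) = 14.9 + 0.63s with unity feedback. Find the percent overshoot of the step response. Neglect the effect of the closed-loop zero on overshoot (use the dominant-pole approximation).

Forward path: (14.9 + 0.63s)·9.9/(s(s+6.4)). The closed-loop characteristic equation is s² + (6.4 + 9.9·0.63)s + 9.9·14.9 = 0.
That is s² + 12.64s + 147.5 = 0, so ω_n = 12.15 rad/s and ζ = 12.64/(2·12.15) = 0.5202.
%OS = 100·exp(−πζ/√(1−ζ²)) = 14.8%.

14.8%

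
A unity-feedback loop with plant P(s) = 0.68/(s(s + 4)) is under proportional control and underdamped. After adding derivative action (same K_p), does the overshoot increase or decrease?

The derivative term adds K·K_d to the s-coefficient of the characteristic equation, raising 2ζω_n while ω_n is unchanged; ζ increases, so overshoot decreases.

decrease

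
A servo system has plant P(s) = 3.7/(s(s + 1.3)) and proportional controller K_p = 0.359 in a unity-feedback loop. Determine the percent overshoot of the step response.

Closed-loop characteristic equation: s² + 1.3s + 1.328 = 0, so ω_n = 1.153 rad/s and ζ = 1.3/(2·1.153) = 0.564.
%OS = 100·exp(−πζ/√(1−ζ²)) = 100·exp(−π·0.564/√0.6819) = 11.7%.

11.7%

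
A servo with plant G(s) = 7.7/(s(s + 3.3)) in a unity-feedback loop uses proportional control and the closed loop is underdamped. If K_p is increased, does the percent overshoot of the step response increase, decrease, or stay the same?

ζ = 3.3/(2√(7.7K_p)) decreases as K_p grows; lower damping means more overshoot.

increase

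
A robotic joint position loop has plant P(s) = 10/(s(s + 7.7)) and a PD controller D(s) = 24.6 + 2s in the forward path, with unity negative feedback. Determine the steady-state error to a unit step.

The open loop D(s)P(s) has a pole at the origin (type 1), so the static position error constant is infinite and e_ss = 1/(1+∞) = 0.

0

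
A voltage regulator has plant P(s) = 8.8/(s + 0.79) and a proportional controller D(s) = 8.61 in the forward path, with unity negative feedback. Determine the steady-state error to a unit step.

0.0103

The loop is type 0. Static position error constant K_pos = D(0)·P(0) = 8.61·11.14 = 95.91.
Steady-state error to a unit step: e_ss = 1/(1+K_pos) = 1/96.91 = 0.0103.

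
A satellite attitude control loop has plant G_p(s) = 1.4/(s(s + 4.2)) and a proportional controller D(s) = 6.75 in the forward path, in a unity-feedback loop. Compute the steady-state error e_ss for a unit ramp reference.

0.444

The loop has one pole at the origin (type 1). Velocity error constant K_v = lim_{s→0} s·D(s)G_p(s) = 6.75·1.4/4.2 = 2.25.
Steady-state error to a unit ramp: e_ss = 1/K_v = 0.444.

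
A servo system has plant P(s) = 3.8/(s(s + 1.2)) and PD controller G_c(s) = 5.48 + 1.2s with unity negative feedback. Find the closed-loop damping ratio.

Forward path: (5.48 + 1.2s)·3.8/(s(s+1.2)). The closed-loop characteristic equation is s² + (1.2 + 3.8·1.2)s + 3.8·5.48 = 0.
That is s² + 5.76s + 20.82 = 0, so ω_n = 4.563 rad/s and ζ = 5.76/(2·4.563) = 0.6311.

ζ = 0.631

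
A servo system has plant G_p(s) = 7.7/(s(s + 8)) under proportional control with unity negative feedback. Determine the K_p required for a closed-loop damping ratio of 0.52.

Closed-loop characteristic equation: s² + 8s + K_p·7.7 = 0.
So ω_n = √(7.7K_p) and 2ζω_n = 8, giving ζ = 8/(2√(7.7K_p)).
Setting ζ = 0.52: √(7.7K_p) = 8/(2·0.52) = 7.692, so K_p = 59.17/7.7 = 7.68.

K_p = 7.68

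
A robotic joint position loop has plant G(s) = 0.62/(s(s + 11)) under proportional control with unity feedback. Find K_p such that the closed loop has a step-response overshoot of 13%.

K_p = 164

From %OS = 100·exp(−πζ/√(1−ζ²)) = 13%, ζ = −ln(0.13)/√(π²+ln²(0.13)) = 0.5446.
Characteristic equation s² + 11s + 0.62K_p = 0 gives ζ = 11/(2√(0.62K_p)).
Setting ζ = 0.5446: √(0.62K_p) = 11/(2·0.5446) = 10.1, so K_p = 102/0.62 = 164.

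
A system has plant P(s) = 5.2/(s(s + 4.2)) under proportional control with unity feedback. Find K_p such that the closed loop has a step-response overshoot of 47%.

K_p = 15.5

From %OS = 100·exp(−πζ/√(1−ζ²)) = 47%, ζ = −ln(0.47)/√(π²+ln²(0.47)) = 0.2337.
Characteristic equation s² + 4.2s + 5.2K_p = 0 gives ζ = 4.2/(2√(5.2K_p)).
Setting ζ = 0.2337: √(5.2K_p) = 4.2/(2·0.2337) = 8.987, so K_p = 80.76/5.2 = 15.5.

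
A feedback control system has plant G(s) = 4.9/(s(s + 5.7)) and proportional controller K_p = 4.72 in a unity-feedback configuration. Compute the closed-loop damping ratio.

ζ = 0.593

The closed-loop denominator is s(s+5.7) + 4.72·4.9 = s² + 5.7s + 23.13.
Matching s² + 2ζω_n s + ω_n²: ω_n = √23.13 = 4.809 rad/s and 2ζω_n = 5.7, so ζ = 5.7/(2·4.809) = 0.593.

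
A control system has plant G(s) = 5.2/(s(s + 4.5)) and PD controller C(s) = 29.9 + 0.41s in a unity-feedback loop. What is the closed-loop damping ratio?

Forward path: (29.9 + 0.41s)·5.2/(s(s+4.5)). The closed-loop characteristic equation is s² + (4.5 + 5.2·0.41)s + 5.2·29.9 = 0.
That is s² + 6.632s + 155.5 = 0, so ω_n = 12.47 rad/s and ζ = 6.632/(2·12.47) = 0.2659.

ζ = 0.266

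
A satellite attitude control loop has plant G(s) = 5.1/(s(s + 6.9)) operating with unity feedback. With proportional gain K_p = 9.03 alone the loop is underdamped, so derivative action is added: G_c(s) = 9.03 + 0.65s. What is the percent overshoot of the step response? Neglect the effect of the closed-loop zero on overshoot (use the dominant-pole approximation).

2.76%

Forward path: (9.03 + 0.65s)·5.1/(s(s+6.9)). The closed-loop characteristic equation is s² + (6.9 + 5.1·0.65)s + 5.1·9.03 = 0.
That is s² + 10.21s + 46.05 = 0, so ω_n = 6.786 rad/s and ζ = 10.21/(2·6.786) = 0.7526.
%OS = 100·exp(−πζ/√(1−ζ²)) = 2.76%.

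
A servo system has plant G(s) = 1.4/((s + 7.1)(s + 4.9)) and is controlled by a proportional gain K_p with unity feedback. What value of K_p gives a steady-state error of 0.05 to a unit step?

Steady-state error for a unit step on this type-0 loop is 1/(1 + K_p·G(0)).
G(0) = 0.04024. Require 1/(1 + K_p·0.04024) = 0.05, so 1 + 0.04024·K_p = 20.
K_p = (20 − 1)/0.04024 = 472.

K_p = 472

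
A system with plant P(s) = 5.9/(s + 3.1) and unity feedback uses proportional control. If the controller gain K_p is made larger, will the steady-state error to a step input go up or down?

decrease

The position error constant K_pos = K_p·P(0) grows with K_p, and e_ss = 1/(1+K_pos) falls.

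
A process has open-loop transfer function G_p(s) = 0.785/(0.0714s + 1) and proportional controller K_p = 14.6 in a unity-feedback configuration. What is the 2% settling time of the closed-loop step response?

T_s ≈ 0.0229 s

Closed loop: T(s) = K_p·G_p/(1+K_p·G_p) = 11.46/(0.0714s + 1 + 11.46), with pole at s = −(1 + 11.46)/0.0714 = −174.5.
τ = 1/174.5 = 0.00573 s, so 2% settling time ≈ 4τ = 0.0229 s.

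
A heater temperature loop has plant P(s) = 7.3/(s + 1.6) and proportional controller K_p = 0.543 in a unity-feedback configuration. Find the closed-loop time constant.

τ = 0.18 s

Closed-loop transfer function: T(s) = K_p·P(s)/(1 + K_p·P(s)) = 3.964/(s + 1.6 + 3.964) = 3.964/(s + 5.564).
Time constant τ = 1/5.564 = 0.18 s.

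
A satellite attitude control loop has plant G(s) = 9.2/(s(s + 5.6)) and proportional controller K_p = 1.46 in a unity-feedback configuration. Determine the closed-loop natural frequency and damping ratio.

The closed-loop denominator is s(s+5.6) + 1.46·9.2 = s² + 5.6s + 13.43.
Matching s² + 2ζω_n s + ω_n²: ω_n = √13.43 = 3.665 rad/s and 2ζω_n = 5.6, so ζ = 5.6/(2·3.665) = 0.764.

ω_n = 3.66 rad/s, ζ = 0.764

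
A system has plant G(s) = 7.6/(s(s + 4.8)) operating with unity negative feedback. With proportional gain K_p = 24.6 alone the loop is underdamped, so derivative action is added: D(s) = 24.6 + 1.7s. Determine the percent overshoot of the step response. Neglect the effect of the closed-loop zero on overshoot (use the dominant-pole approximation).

Forward path: (24.6 + 1.7s)·7.6/(s(s+4.8)). The closed-loop characteristic equation is s² + (4.8 + 7.6·1.7)s + 7.6·24.6 = 0.
That is s² + 17.72s + 187 = 0, so ω_n = 13.67 rad/s and ζ = 17.72/(2·13.67) = 0.648.
%OS = 100·exp(−πζ/√(1−ζ²)) = 6.91%.

6.91%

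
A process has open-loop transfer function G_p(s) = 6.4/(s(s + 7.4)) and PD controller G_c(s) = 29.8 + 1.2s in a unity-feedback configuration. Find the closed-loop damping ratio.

ζ = 0.546

Forward path: (29.8 + 1.2s)·6.4/(s(s+7.4)). The closed-loop characteristic equation is s² + (7.4 + 6.4·1.2)s + 6.4·29.8 = 0.
That is s² + 15.08s + 190.7 = 0, so ω_n = 13.81 rad/s and ζ = 15.08/(2·13.81) = 0.546.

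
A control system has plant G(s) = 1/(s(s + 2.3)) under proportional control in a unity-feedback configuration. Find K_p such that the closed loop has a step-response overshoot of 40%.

K_p = 16.9

From %OS = 100·exp(−πζ/√(1−ζ²)) = 40%, ζ = −ln(0.4)/√(π²+ln²(0.4)) = 0.28.
Characteristic equation s² + 2.3s + 1K_p = 0 gives ζ = 2.3/(2√(1K_p)).
Setting ζ = 0.28: √(1K_p) = 2.3/(2·0.28) = 4.107, so K_p = 16.87/1 = 16.9.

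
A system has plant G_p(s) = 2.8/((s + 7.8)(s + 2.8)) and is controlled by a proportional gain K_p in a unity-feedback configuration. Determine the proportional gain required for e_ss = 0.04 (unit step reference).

For a type-0 loop with proportional control, e_ss = 1/(1 + K_p·G_p(0)).
G_p(0) = 0.1282. Require 1/(1 + K_p·0.1282) = 0.04, so 1 + 0.1282·K_p = 25.
K_p = (25 − 1)/0.1282 = 187.

K_p = 187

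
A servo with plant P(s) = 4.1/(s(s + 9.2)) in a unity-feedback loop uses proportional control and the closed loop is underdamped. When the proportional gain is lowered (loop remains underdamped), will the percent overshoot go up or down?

ζ = 9.2/(2√(4.1K_p)) rises as K_p falls; higher damping means less overshoot.

decrease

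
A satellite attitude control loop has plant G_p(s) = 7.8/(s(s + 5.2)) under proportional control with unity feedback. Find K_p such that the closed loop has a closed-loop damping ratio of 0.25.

K_p = 13.9

Closed-loop characteristic equation: s² + 5.2s + K_p·7.8 = 0.
So ω_n = √(7.8K_p) and 2ζω_n = 5.2, giving ζ = 5.2/(2√(7.8K_p)).
Setting ζ = 0.25: √(7.8K_p) = 5.2/(2·0.25) = 10.4, so K_p = 108.2/7.8 = 13.9.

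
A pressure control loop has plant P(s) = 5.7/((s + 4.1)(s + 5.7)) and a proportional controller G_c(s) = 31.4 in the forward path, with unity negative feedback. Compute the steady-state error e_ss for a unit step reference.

0.115

The loop is type 0. Static position error constant K_pos = G_c(0)·P(0) = 31.4·0.2439 = 7.659.
Steady-state error to a unit step: e_ss = 1/(1+K_pos) = 1/8.659 = 0.115.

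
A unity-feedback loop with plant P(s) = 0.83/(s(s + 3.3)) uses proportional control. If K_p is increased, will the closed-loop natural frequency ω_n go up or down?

increase

ω_n = √(0.83·K_p), which grows with K_p.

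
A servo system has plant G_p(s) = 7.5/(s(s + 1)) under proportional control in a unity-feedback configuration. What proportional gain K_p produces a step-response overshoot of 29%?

From %OS = 100·exp(−πζ/√(1−ζ²)) = 29%, ζ = −ln(0.29)/√(π²+ln²(0.29)) = 0.3666.
Characteristic equation s² + 1s + 7.5K_p = 0 gives ζ = 1/(2√(7.5K_p)).
Setting ζ = 0.3666: √(7.5K_p) = 1/(2·0.3666) = 1.364, so K_p = 1.86/7.5 = 0.248.

K_p = 0.248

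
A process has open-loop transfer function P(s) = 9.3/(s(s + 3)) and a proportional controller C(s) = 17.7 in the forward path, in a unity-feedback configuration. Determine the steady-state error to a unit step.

0

The open loop C(s)P(s) has a pole at the origin (type 1), so the static position error constant is infinite and e_ss = 1/(1+∞) = 0.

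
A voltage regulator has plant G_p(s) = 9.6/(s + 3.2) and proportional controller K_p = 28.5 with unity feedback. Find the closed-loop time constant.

Closed-loop transfer function: T(s) = K_p·G_p(s)/(1 + K_p·G_p(s)) = 273.6/(s + 3.2 + 273.6) = 273.6/(s + 276.8).
Time constant τ = 1/276.8 = 0.00361 s.

τ = 0.00361 s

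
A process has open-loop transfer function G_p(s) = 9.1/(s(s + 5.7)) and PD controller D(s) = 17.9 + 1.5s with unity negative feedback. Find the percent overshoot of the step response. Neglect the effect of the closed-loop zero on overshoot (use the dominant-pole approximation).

Forward path: (17.9 + 1.5s)·9.1/(s(s+5.7)). The closed-loop characteristic equation is s² + (5.7 + 9.1·1.5)s + 9.1·17.9 = 0.
That is s² + 19.35s + 162.9 = 0, so ω_n = 12.76 rad/s and ζ = 19.35/(2·12.76) = 0.7581.
%OS = 100·exp(−πζ/√(1−ζ²)) = 2.59%.

2.59%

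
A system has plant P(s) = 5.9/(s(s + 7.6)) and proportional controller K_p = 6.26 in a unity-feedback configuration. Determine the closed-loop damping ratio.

ζ = 0.625

The closed-loop denominator is s(s+7.6) + 6.26·5.9 = s² + 7.6s + 36.93.
So ω_n² = 36.93 ⇒ ω_n = 6.077 rad/s, and ζ = 7.6/(2ω_n) = 0.625.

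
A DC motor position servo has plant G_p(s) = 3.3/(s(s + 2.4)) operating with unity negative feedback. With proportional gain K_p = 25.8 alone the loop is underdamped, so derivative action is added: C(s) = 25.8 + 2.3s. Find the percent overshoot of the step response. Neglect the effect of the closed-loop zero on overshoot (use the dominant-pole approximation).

Forward path: (25.8 + 2.3s)·3.3/(s(s+2.4)). The closed-loop characteristic equation is s² + (2.4 + 3.3·2.3)s + 3.3·25.8 = 0.
That is s² + 9.99s + 85.14 = 0, so ω_n = 9.227 rad/s and ζ = 9.99/(2·9.227) = 0.5413.
%OS = 100·exp(−πζ/√(1−ζ²)) = 13.2%.

13.2%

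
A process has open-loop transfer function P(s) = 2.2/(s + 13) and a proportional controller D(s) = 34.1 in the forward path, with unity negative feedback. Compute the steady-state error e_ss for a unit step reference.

0.148

The loop is type 0. Static position error constant K_pos = D(0)·P(0) = 34.1·0.1692 = 5.771.
Steady-state error to a unit step: e_ss = 1/(1+K_pos) = 1/6.771 = 0.148.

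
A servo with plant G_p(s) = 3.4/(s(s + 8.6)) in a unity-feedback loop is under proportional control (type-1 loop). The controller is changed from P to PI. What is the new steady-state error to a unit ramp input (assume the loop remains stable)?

The integrator raises the loop to type 2, so K_v → ∞ and e_ss to a ramp is zero.

0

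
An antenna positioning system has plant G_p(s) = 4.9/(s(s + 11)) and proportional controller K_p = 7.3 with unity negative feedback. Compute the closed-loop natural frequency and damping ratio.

1 + K_p·G_p(s) = 0 gives s² + 11s + 35.77 = 0.
Matching s² + 2ζω_n s + ω_n²: ω_n = √35.77 = 5.981 rad/s and 2ζω_n = 11, so ζ = 11/(2·5.981) = 0.92.

ω_n = 5.98 rad/s, ζ = 0.92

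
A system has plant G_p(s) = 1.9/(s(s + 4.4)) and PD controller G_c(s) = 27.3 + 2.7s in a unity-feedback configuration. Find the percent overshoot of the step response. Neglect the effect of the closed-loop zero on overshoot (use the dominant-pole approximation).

Forward path: (27.3 + 2.7s)·1.9/(s(s+4.4)). The closed-loop characteristic equation is s² + (4.4 + 1.9·2.7)s + 1.9·27.3 = 0.
That is s² + 9.53s + 51.87 = 0, so ω_n = 7.202 rad/s and ζ = 9.53/(2·7.202) = 0.6616.
%OS = 100·exp(−πζ/√(1−ζ²)) = 6.25%.

6.25%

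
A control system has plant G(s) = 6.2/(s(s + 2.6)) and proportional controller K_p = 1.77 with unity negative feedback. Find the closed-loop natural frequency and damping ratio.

1 + K_p·G(s) = 0 gives s² + 2.6s + 10.97 = 0.
So ω_n² = 10.97 ⇒ ω_n = 3.313 rad/s, and ζ = 2.6/(2ω_n) = 0.392.

ω_n = 3.31 rad/s, ζ = 0.392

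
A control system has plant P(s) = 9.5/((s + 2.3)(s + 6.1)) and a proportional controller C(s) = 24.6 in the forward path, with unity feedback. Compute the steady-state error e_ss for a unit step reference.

0.0566

The loop is type 0. Static position error constant K_pos = C(0)·P(0) = 24.6·0.6771 = 16.66.
Steady-state error to a unit step: e_ss = 1/(1+K_pos) = 1/17.66 = 0.0566.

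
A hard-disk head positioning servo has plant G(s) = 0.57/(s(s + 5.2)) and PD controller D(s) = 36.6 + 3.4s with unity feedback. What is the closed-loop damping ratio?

ζ = 0.781

Forward path: (36.6 + 3.4s)·0.57/(s(s+5.2)). The closed-loop characteristic equation is s² + (5.2 + 0.57·3.4)s + 0.57·36.6 = 0.
That is s² + 7.138s + 20.86 = 0, so ω_n = 4.567 rad/s and ζ = 7.138/(2·4.567) = 0.7814.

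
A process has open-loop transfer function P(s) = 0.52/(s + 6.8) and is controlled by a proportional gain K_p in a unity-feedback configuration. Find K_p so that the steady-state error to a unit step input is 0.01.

The loop is type 0, so e_ss(step) = 1/(1 + K_pos) with K_pos = K_p·P(0).
P(0) = 0.07647. Require 1/(1 + K_p·0.07647) = 0.01, so 1 + 0.07647·K_p = 100.
K_p = (100 − 1)/0.07647 = 1290.

K_p = 1290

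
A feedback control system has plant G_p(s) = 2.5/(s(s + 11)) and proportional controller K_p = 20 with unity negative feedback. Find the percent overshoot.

The closed-loop denominator s² + 11s + 50 gives ω_n = √50 = 7.071 and ζ = 11/(2ω_n) = 0.7778.
%OS = 100·exp(−πζ/√(1−ζ²)) = 100·exp(−π·0.7778/√0.395) = 2.05%.

2.05%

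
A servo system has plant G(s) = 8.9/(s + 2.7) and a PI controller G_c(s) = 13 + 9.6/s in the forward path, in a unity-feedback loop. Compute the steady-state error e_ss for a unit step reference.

0

The open loop G_c(s)G(s) has a pole at the origin (type 1), so the static position error constant is infinite and e_ss = 1/(1+∞) = 0.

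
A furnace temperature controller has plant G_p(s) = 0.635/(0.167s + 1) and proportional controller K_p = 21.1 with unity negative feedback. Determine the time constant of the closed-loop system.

τ = 0.0116 s

Closed loop: T(s) = K_p·G_p/(1+K_p·G_p) = 13.4/(0.167s + 1 + 13.4), with pole at s = −(1 + 13.4)/0.167 = −86.22.
Closed-loop time constant τ = 1/86.22 = 0.0116 s.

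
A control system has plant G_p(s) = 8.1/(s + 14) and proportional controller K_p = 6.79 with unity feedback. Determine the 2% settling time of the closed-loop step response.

Closed-loop transfer function: T(s) = K_p·G_p(s)/(1 + K_p·G_p(s)) = 55/(s + 14 + 55) = 55/(s + 69).
Time constant τ = 1/69 = 0.01449 s, so the 2% settling time is about 4τ = 0.058 s.

T_s ≈ 0.058 s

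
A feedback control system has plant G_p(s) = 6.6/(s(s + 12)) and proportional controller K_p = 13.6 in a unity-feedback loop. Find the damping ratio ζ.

ζ = 0.633

With unity feedback the closed-loop characteristic equation is s² + 12s + 13.6·6.6 = s² + 12s + 89.76 = 0.
Matching s² + 2ζω_n s + ω_n²: ω_n = √89.76 = 9.474 rad/s and 2ζω_n = 12, so ζ = 12/(2·9.474) = 0.633.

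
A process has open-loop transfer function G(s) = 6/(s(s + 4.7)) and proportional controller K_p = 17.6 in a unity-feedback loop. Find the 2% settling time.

T_s ≈ 1.7 s

From 1 + K_pG(s) = 0: s² + 4.7s + 105.6 = 0 ⇒ ω_n = 10.28, ζ = 0.2287.
2% settling time T_s ≈ 4/(ζω_n) = 4/2.35 = 1.7 s.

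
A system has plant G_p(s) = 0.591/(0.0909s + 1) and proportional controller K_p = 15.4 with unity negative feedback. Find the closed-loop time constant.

τ = 0.009 s

Closed loop: T(s) = K_p·G_p/(1+K_p·G_p) = 9.101/(0.0909s + 1 + 9.101), with pole at s = −(1 + 9.101)/0.0909 = −111.1.
Closed-loop time constant τ = 1/111.1 = 0.009 s.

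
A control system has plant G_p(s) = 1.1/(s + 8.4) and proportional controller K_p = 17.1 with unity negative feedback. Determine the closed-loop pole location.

Closed-loop transfer function: T(s) = K_p·G_p(s)/(1 + K_p·G_p(s)) = 18.81/(s + 8.4 + 18.81) = 18.81/(s + 27.21).
The closed-loop pole is at s = −27.21.

s = -27.21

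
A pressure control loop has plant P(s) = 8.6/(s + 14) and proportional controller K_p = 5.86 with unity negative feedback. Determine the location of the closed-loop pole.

s = -64.4

Closed-loop transfer function: T(s) = K_p·P(s)/(1 + K_p·P(s)) = 50.4/(s + 14 + 50.4) = 50.4/(s + 64.4).
The closed-loop pole is at s = −64.4.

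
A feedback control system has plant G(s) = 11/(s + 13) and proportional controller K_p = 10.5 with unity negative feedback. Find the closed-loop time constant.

τ = 0.00778 s

Closed-loop transfer function: T(s) = K_p·G(s)/(1 + K_p·G(s)) = 115.5/(s + 13 + 115.5) = 115.5/(s + 128.5).
Time constant τ = 1/128.5 = 0.00778 s.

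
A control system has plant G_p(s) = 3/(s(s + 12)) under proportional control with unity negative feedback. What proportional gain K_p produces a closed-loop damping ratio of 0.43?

K_p = 64.9

Closed-loop characteristic equation: s² + 12s + K_p·3 = 0.
So ω_n = √(3K_p) and 2ζω_n = 12, giving ζ = 12/(2√(3K_p)).
Setting ζ = 0.43: √(3K_p) = 12/(2·0.43) = 13.95, so K_p = 194.7/3 = 64.9.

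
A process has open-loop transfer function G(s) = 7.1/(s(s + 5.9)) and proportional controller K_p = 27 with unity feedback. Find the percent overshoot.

50.4%

Closed-loop characteristic equation: s² + 5.9s + 191.7 = 0, so ω_n = 13.85 rad/s and ζ = 5.9/(2·13.85) = 0.2131.
%OS = 100·exp(−πζ/√(1−ζ²)) = 100·exp(−π·0.2131/√0.9546) = 50.4%.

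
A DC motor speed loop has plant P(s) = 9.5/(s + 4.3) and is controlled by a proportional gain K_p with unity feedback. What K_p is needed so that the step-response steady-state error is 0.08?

For a type-0 loop with proportional control, e_ss = 1/(1 + K_p·P(0)).
P(0) = 2.209. Require 1/(1 + K_p·2.209) = 0.08, so 1 + 2.209·K_p = 12.5.
K_p = (12.5 − 1)/2.209 = 5.21.

K_p = 5.21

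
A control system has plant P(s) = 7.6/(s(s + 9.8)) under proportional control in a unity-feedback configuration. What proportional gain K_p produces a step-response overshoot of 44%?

K_p = 49.4

From %OS = 100·exp(−πζ/√(1−ζ²)) = 44%, ζ = −ln(0.44)/√(π²+ln²(0.44)) = 0.2528.
Characteristic equation s² + 9.8s + 7.6K_p = 0 gives ζ = 9.8/(2√(7.6K_p)).
Setting ζ = 0.2528: √(7.6K_p) = 9.8/(2·0.2528) = 19.38, so K_p = 375.6/7.6 = 49.4.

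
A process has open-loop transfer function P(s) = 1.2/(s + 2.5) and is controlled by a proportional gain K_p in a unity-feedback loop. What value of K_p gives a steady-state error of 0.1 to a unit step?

K_p = 18.8

The loop is type 0, so e_ss(step) = 1/(1 + K_pos) with K_pos = K_p·P(0).
P(0) = 0.48. Require 1/(1 + K_p·0.48) = 0.1, so 1 + 0.48·K_p = 10.
K_p = (10 − 1)/0.48 = 18.8.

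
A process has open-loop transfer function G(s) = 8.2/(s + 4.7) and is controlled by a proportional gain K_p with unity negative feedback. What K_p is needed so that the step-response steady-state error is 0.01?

K_p = 56.7

The loop is type 0, so e_ss(step) = 1/(1 + K_pos) with K_pos = K_p·G(0).
G(0) = 1.745. Require 1/(1 + K_p·1.745) = 0.01, so 1 + 1.745·K_p = 100.
K_p = (100 − 1)/1.745 = 56.7.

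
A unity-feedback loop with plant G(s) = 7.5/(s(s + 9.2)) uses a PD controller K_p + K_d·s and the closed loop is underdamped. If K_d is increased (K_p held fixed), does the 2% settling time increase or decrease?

decrease

Characteristic equation s² + (9.2 + 7.5K_d)s + 7.5K_p = 0: raising K_d increases ζω_n = (9.2+7.5K_d)/2 while the loop stays underdamped, so T_s ≈ 4/(ζω_n) decreases.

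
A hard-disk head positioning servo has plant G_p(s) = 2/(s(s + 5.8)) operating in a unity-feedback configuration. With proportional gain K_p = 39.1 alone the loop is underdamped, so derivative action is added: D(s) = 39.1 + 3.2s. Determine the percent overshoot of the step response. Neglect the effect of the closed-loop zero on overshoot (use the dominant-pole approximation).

Forward path: (39.1 + 3.2s)·2/(s(s+5.8)). The closed-loop characteristic equation is s² + (5.8 + 2·3.2)s + 2·39.1 = 0.
That is s² + 12.2s + 78.2 = 0, so ω_n = 8.843 rad/s and ζ = 12.2/(2·8.843) = 0.6898.
%OS = 100·exp(−πζ/√(1−ζ²)) = 5.01%.

5.01%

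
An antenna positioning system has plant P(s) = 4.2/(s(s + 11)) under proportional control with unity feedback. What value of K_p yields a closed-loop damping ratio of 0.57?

Closed-loop characteristic equation: s² + 11s + K_p·4.2 = 0.
So ω_n = √(4.2K_p) and 2ζω_n = 11, giving ζ = 11/(2√(4.2K_p)).
Setting ζ = 0.57: √(4.2K_p) = 11/(2·0.57) = 9.649, so K_p = 93.11/4.2 = 22.2.

K_p = 22.2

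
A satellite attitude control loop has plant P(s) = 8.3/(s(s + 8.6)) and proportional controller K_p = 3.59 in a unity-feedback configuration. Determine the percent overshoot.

1.8%

The closed-loop denominator s² + 8.6s + 29.8 gives ω_n = √29.8 = 5.459 and ζ = 8.6/(2ω_n) = 0.7877.
%OS = 100·exp(−πζ/√(1−ζ²)) = 100·exp(−π·0.7877/√0.3795) = 1.8%.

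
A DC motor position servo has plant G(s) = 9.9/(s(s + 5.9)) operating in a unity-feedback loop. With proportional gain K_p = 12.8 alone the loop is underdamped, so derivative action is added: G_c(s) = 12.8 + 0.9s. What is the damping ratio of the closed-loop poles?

Forward path: (12.8 + 0.9s)·9.9/(s(s+5.9)). The closed-loop characteristic equation is s² + (5.9 + 9.9·0.9)s + 9.9·12.8 = 0.
That is s² + 14.81s + 126.7 = 0, so ω_n = 11.26 rad/s and ζ = 14.81/(2·11.26) = 0.6578.

ζ = 0.658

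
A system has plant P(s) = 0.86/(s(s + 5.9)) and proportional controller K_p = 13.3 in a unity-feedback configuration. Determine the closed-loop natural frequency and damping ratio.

ω_n = 3.38 rad/s, ζ = 0.872

With unity feedback the closed-loop characteristic equation is s² + 5.9s + 13.3·0.86 = s² + 5.9s + 11.44 = 0.
So ω_n² = 11.44 ⇒ ω_n = 3.382 rad/s, and ζ = 5.9/(2ω_n) = 0.872.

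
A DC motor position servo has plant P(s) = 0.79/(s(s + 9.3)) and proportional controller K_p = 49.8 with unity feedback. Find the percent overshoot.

3.11%

The closed-loop denominator s² + 9.3s + 39.34 gives ω_n = √39.34 = 6.272 and ζ = 9.3/(2ω_n) = 0.7414.
%OS = 100·exp(−πζ/√(1−ζ²)) = 100·exp(−π·0.7414/√0.4504) = 3.11%.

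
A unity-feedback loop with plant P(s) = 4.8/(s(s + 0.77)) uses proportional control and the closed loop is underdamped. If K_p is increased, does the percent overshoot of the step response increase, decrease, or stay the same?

Characteristic equation s² + 0.77s + K_p·4.8 = 0: raising K_p raises ω_n while 2ζω_n = 0.77 is fixed, so ζ falls and overshoot grows.

increase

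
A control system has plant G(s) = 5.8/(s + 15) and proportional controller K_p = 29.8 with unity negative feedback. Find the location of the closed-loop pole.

Closed-loop transfer function: T(s) = K_p·G(s)/(1 + K_p·G(s)) = 172.8/(s + 15 + 172.8) = 172.8/(s + 187.8).
The closed-loop pole is at s = −187.8.

s = -187.8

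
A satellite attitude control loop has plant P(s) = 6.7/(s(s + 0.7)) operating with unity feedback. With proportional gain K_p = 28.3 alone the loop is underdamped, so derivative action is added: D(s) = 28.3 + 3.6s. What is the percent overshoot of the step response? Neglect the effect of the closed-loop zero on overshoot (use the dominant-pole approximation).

0.145%

Forward path: (28.3 + 3.6s)·6.7/(s(s+0.7)). The closed-loop characteristic equation is s² + (0.7 + 6.7·3.6)s + 6.7·28.3 = 0.
That is s² + 24.82s + 189.6 = 0, so ω_n = 13.77 rad/s and ζ = 24.82/(2·13.77) = 0.9012.
%OS = 100·exp(−πζ/√(1−ζ²)) = 0.145%.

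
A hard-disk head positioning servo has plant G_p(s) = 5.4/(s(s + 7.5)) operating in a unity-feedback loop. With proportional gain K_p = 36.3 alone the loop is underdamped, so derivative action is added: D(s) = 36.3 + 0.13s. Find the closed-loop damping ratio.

Forward path: (36.3 + 0.13s)·5.4/(s(s+7.5)). The closed-loop characteristic equation is s² + (7.5 + 5.4·0.13)s + 5.4·36.3 = 0.
That is s² + 8.202s + 196 = 0, so ω_n = 14 rad/s and ζ = 8.202/(2·14) = 0.2929.

ζ = 0.293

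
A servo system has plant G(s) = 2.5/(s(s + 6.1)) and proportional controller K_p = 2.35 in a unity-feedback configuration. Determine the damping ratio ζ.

The closed-loop denominator is s(s+6.1) + 2.35·2.5 = s² + 6.1s + 5.875.
Matching s² + 2ζω_n s + ω_n²: ω_n = √5.875 = 2.424 rad/s and 2ζω_n = 6.1, so ζ = 6.1/(2·2.424) = 1.26.

ζ = 1.26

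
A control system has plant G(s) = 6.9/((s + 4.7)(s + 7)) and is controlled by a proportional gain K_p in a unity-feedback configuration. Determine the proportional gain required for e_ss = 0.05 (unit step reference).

Steady-state error for a unit step on this type-0 loop is 1/(1 + K_p·G(0)).
G(0) = 0.2097. Require 1/(1 + K_p·0.2097) = 0.05, so 1 + 0.2097·K_p = 20.
K_p = (20 − 1)/0.2097 = 90.6.

K_p = 90.6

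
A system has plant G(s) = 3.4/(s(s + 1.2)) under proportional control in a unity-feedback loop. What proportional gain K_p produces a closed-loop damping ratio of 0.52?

K_p = 0.392

Closed-loop characteristic equation: s² + 1.2s + K_p·3.4 = 0.
So ω_n = √(3.4K_p) and 2ζω_n = 1.2, giving ζ = 1.2/(2√(3.4K_p)).
Setting ζ = 0.52: √(3.4K_p) = 1.2/(2·0.52) = 1.154, so K_p = 1.331/3.4 = 0.392.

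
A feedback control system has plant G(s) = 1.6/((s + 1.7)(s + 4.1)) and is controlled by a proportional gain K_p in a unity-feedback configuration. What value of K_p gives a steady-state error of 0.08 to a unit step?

K_p = 50.1

For a type-0 loop with proportional control, e_ss = 1/(1 + K_p·G(0)).
G(0) = 0.2296. Require 1/(1 + K_p·0.2296) = 0.08, so 1 + 0.2296·K_p = 12.5.
K_p = (12.5 − 1)/0.2296 = 50.1.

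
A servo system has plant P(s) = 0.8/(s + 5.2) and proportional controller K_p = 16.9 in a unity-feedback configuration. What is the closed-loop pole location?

s = -18.72

Closed-loop transfer function: T(s) = K_p·P(s)/(1 + K_p·P(s)) = 13.52/(s + 5.2 + 13.52) = 13.52/(s + 18.72).
The closed-loop pole is at s = −18.72.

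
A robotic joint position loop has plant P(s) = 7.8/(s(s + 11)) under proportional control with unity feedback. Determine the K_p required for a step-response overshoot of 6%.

K_p = 8.71

From %OS = 100·exp(−πζ/√(1−ζ²)) = 6%, ζ = −ln(0.06)/√(π²+ln²(0.06)) = 0.6671.
Characteristic equation s² + 11s + 7.8K_p = 0 gives ζ = 11/(2√(7.8K_p)).
Setting ζ = 0.6671: √(7.8K_p) = 11/(2·0.6671) = 8.244, so K_p = 67.97/7.8 = 8.71.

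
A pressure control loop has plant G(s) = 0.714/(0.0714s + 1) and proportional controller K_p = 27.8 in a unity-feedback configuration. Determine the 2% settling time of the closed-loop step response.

Closed loop: T(s) = K_p·G/(1+K_p·G) = 19.85/(0.0714s + 1 + 19.85), with pole at s = −(1 + 19.85)/0.0714 = −292.
τ = 1/292 = 0.003425 s, so 2% settling time ≈ 4τ = 0.0137 s.

T_s ≈ 0.0137 s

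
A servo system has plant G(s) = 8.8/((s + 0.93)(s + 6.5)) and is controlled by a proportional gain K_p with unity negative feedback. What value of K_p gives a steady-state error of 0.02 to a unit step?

Steady-state error for a unit step on this type-0 loop is 1/(1 + K_p·G(0)).
G(0) = 1.456. Require 1/(1 + K_p·1.456) = 0.02, so 1 + 1.456·K_p = 50.
K_p = (50 − 1)/1.456 = 33.7.

K_p = 33.7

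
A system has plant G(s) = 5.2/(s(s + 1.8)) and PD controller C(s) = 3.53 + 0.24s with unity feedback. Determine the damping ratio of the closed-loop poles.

Forward path: (3.53 + 0.24s)·5.2/(s(s+1.8)). The closed-loop characteristic equation is s² + (1.8 + 5.2·0.24)s + 5.2·3.53 = 0.
That is s² + 3.048s + 18.36 = 0, so ω_n = 4.284 rad/s and ζ = 3.048/(2·4.284) = 0.3557.

ζ = 0.356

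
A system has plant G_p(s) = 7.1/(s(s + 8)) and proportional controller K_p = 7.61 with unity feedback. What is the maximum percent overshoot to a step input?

13%

The closed-loop denominator s² + 8s + 54.03 gives ω_n = √54.03 = 7.351 and ζ = 8/(2ω_n) = 0.5442.
%OS = 100·exp(−πζ/√(1−ζ²)) = 100·exp(−π·0.5442/√0.7039) = 13%.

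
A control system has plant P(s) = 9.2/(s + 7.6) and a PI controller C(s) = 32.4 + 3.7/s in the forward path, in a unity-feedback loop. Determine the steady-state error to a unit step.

The open loop C(s)P(s) has a pole at the origin (type 1), so the static position error constant is infinite and e_ss = 1/(1+∞) = 0.

0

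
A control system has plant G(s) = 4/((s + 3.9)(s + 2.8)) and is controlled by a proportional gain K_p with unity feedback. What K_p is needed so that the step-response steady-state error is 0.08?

Steady-state error for a unit step on this type-0 loop is 1/(1 + K_p·G(0)).
G(0) = 0.3663. Require 1/(1 + K_p·0.3663) = 0.08, so 1 + 0.3663·K_p = 12.5.
K_p = (12.5 − 1)/0.3663 = 31.4.

K_p = 31.4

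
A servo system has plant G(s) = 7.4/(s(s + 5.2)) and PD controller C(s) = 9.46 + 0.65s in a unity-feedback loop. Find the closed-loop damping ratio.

ζ = 0.598

Forward path: (9.46 + 0.65s)·7.4/(s(s+5.2)). The closed-loop characteristic equation is s² + (5.2 + 7.4·0.65)s + 7.4·9.46 = 0.
That is s² + 10.01s + 70 = 0, so ω_n = 8.367 rad/s and ζ = 10.01/(2·8.367) = 0.5982.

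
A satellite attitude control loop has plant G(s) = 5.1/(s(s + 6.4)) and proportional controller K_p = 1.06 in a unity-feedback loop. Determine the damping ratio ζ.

With unity feedback the closed-loop characteristic equation is s² + 6.4s + 1.06·5.1 = s² + 6.4s + 5.406 = 0.
Matching s² + 2ζω_n s + ω_n²: ω_n = √5.406 = 2.325 rad/s and 2ζω_n = 6.4, so ζ = 6.4/(2·2.325) = 1.38.

ζ = 1.38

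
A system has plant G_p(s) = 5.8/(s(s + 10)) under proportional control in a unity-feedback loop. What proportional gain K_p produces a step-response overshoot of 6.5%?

K_p = 10

From %OS = 100·exp(−πζ/√(1−ζ²)) = 6.5%, ζ = −ln(0.065)/√(π²+ln²(0.065)) = 0.6564.
Characteristic equation s² + 10s + 5.8K_p = 0 gives ζ = 10/(2√(5.8K_p)).
Setting ζ = 0.6564: √(5.8K_p) = 10/(2·0.6564) = 7.617, so K_p = 58.03/5.8 = 10.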